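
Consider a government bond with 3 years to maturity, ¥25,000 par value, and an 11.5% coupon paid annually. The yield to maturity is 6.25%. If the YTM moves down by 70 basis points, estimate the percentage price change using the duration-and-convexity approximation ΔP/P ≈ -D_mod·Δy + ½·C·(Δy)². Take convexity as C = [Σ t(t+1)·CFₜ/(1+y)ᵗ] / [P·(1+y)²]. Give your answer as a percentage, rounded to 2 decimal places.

With y = 0.0625:
  t   CF        PV=CF/(1+0.0625)^t    t·PV        t(t+1)·PV
  1     2,875.00     2,705.8824     2,705.8824       5,411.7647
  2     2,875.00     2,546.7128     5,093.4256      15,280.2768
  3    27,875.00    23,239.5685    69,718.7055     278,874.8219
  Σ                 28,492.1636    77,518.0134     299,566.8634
P = 28,492.1636; D_Mac = 2.72068 yrs; D_mod = 2.56064 yrs; C = 9.31345.
Duration effect: -2.56064 × (-0.007) = +0.017924
Convexity effect: 0.5 × 9.31345 × (-0.007)² = +0.0002282
ΔP/P ≈ +0.017924 + 0.0002282 = +0.018153 = +1.8153%.

+1.82%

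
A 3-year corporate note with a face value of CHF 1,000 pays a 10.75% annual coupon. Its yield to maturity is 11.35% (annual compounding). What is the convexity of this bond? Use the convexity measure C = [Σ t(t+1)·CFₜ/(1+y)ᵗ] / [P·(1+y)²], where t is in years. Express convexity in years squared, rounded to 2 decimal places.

With y = 0.1135:
  t   CF        PV=CF/(1+0.1135)^t    t·PV        t(t+1)·PV
  1       107.50        96.5424        96.5424         193.0849
  2       107.50        86.7018       173.4036         520.2107
  3     1,107.50       802.1823     2,406.5469       9,626.1875
  Σ                    985.4265     2,676.4929      10,339.4831
P = 985.4265.
Convexity = Σ t(t+1)·PV / [P·(1+y)²] = 10,339.4831 / (985.4265 × 1.239882) = 8.46241.

8.46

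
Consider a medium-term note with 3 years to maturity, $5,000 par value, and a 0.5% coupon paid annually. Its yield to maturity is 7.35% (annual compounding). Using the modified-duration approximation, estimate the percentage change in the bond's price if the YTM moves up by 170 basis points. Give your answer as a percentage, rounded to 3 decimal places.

-4.724%

Periodic yield y = 0.0735. Modified duration first:
  t   CF        PV=CF/(1+0.0735)^t    t·PV
  1        25.00        23.2883        23.2883
  2        25.00        21.6938        43.3876
  3     5,025.00     4,061.9065    12,185.7194
  Σ                  4,106.8886    12,252.3954
P = 4,106.8886; D_Mac = 2.98338 yrs; D_mod = 2.98338/(1+0.0735) = 2.77911 yrs.
ΔP/P ≈ -D_mod · Δy = -2.77911 × (+0.017) = -0.047245 = -4.7245%.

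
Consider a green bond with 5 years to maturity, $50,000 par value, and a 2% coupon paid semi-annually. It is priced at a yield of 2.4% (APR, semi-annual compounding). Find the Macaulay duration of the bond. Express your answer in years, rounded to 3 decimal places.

4.780 years

Periodic yield y = 0.012. Discount each cash flow and weight by its period:
  t   CF        PV=CF/(1+0.012)^t    t·PV
  1       500.00       494.0711       494.0711
  2       500.00       488.2126       976.4252
  3       500.00       482.4235     1,447.2705
  4       500.00       476.7031     1,906.8123
  5       500.00       471.0505     2,355.2524
  6       500.00       465.4649     2,792.7894
  7       500.00       459.9455     3,219.6188
  8       500.00       454.4916     3,635.9332
  9       500.00       449.1024     4,041.9217
  10   50,500.00    44,821.4862   448,214.8622
  Σ                 49,062.9515   469,084.9568
Price P = Σ PV = 49,062.9515.
Macaulay duration = Σ(t·PV) / P = 469,084.9568 / 49,062.9515 = 9.56088 half-year periods.
In years: 9.56088 / 2 = 4.78044 years.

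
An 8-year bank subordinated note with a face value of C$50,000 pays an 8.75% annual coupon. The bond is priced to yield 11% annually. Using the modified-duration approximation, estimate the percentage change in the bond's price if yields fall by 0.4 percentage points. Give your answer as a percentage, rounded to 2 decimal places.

+2.14%

Periodic yield y = 0.11. Modified duration first:
  t   CF        PV=CF/(1+0.11)^t    t·PV
  1     4,375.00     3,941.4414     3,941.4414
  2     4,375.00     3,550.8481     7,101.6963
  3     4,375.00     3,198.9623     9,596.8869
  4     4,375.00     2,881.9480    11,527.7920
  5     4,375.00     2,596.3496    12,981.7478
  6     4,375.00     2,339.0537    14,034.3219
  7     4,375.00     2,107.2555    14,750.7888
  8    54,375.00    23,594.7532   188,758.0259
  Σ                 44,210.6119   262,692.7011
P = 44,210.6119; D_Mac = 5.94185 yrs; D_mod = 5.94185/(1+0.11) = 5.35302 yrs.
ΔP/P ≈ -D_mod · Δy = -5.35302 × (-0.004) = +0.021412 = +2.1412%.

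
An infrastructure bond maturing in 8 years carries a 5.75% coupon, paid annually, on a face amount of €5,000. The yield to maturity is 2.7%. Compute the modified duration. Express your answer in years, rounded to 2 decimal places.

Periodic yield y = 0.027. First find Macaulay duration:
  t   CF        PV=CF/(1+0.027)^t    t·PV
  1       287.50       279.9416       279.9416
  2       287.50       272.5819       545.1637
  3       287.50       265.4156       796.2469
  4       287.50       258.4378     1,033.7513
  5       287.50       251.6435     1,258.2173
  6       287.50       245.0277     1,470.1662
  7       287.50       238.5859     1,670.1012
  8     5,287.50     4,272.5468    34,180.3746
  Σ                  6,084.1808    41,233.9628
P = 6,084.1808; Macaulay duration = 41,233.9628 / 6,084.1808 = 6.77724 years.
Modified duration = D_Mac / (1 + y) = 6.77724 / 1.027 = 6.59907 years.

6.60 years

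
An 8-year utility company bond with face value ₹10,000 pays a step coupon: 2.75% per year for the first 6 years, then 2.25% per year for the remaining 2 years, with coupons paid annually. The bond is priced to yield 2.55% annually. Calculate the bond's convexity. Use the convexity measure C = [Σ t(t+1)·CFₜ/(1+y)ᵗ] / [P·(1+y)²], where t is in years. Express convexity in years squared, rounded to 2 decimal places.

60.47

With y = 0.0255:
  t   CF        PV=CF/(1+0.0255)^t    t·PV        t(t+1)·PV
  1       275.00       268.1619       268.1619         536.3237
  2       275.00       261.4938       522.9876       1,568.9627
  3       275.00       254.9915       764.9745       3,059.8980
  4       275.00       248.6509       994.6036       4,973.0180
  5       275.00       242.4680     1,212.3398       7,274.0390
  6       275.00       236.4388     1,418.6327       9,930.4287
  7       225.00       188.6396     1,320.4772      10,563.8176
  8    10,225.00     8,359.4557    66,875.6454     601,880.8082
  Σ                 10,060.3001    73,377.8226     639,787.2958
P = 10,060.3001.
Convexity = Σ t(t+1)·PV / [P·(1+y)²] = 639,787.2958 / (10,060.3001 × 1.051650) = 60.47186.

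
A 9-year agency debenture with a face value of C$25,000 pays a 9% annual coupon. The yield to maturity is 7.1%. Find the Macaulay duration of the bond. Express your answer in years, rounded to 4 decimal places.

Periodic yield y = 0.071. Discount each cash flow and weight by its year:
  t   CF        PV=CF/(1+0.071)^t    t·PV
  1     2,250.00     2,100.8403     2,100.8403
  2     2,250.00     1,961.5689     3,923.1379
  3     2,250.00     1,831.5303     5,494.5909
  4     2,250.00     1,710.1123     6,840.4493
  5     2,250.00     1,596.7435     7,983.7176
  6     2,250.00     1,490.8903     8,945.3419
  7     2,250.00     1,392.0544     9,744.3811
  8     2,250.00     1,299.7707    10,398.1658
  9    27,250.00    14,698.1024   132,282.9217
  Σ                 28,081.6133   187,713.5465
Price P = Σ PV = 28,081.6133.
Macaulay duration = Σ(t·PV) / P = 187,713.5465 / 28,081.6133 = 6.68457 years.

6.6846 years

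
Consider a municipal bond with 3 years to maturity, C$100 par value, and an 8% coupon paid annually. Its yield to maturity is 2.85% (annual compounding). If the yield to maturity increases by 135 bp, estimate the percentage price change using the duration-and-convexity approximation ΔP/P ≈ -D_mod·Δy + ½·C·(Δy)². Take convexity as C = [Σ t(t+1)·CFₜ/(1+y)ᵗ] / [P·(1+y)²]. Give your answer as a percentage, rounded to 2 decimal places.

-3.58%

With y = 0.0285:
  t   CF        PV=CF/(1+0.0285)^t    t·PV        t(t+1)·PV
  1         8.00         7.7783         7.7783          15.5566
  2         8.00         7.5628        15.1256          45.3767
  3       108.00        99.2684       297.8051       1,191.2204
  Σ                    114.6095       320.7090       1,252.1537
P = 114.6095; D_Mac = 2.79828 yrs; D_mod = 2.72074 yrs; C = 10.32829.
Duration effect: -2.72074 × (+0.0135) = -0.036730
Convexity effect: 0.5 × 10.32829 × (0.0135)² = +0.0009412
ΔP/P ≈ -0.036730 + 0.0009412 = -0.035789 = -3.5789%.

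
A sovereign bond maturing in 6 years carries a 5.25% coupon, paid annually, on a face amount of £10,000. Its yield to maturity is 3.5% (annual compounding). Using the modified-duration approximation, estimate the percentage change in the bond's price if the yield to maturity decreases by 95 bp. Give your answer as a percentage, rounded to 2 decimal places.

+4.90%

Periodic yield y = 0.035. Modified duration first:
  t   CF        PV=CF/(1+0.035)^t    t·PV
  1       525.00       507.2464       507.2464
  2       525.00       490.0931       980.1862
  3       525.00       473.5199     1,420.5598
  4       525.00       457.5072     1,830.0287
  5       525.00       442.0359     2,210.1796
  6    10,525.00     8,562.0943    51,372.5657
  Σ                 10,932.4968    58,320.7663
P = 10,932.4968; D_Mac = 5.33462 yrs; D_mod = 5.33462/(1+0.035) = 5.15423 yrs.
ΔP/P ≈ -D_mod · Δy = -5.15423 × (-0.0095) = +0.048965 = +4.8965%.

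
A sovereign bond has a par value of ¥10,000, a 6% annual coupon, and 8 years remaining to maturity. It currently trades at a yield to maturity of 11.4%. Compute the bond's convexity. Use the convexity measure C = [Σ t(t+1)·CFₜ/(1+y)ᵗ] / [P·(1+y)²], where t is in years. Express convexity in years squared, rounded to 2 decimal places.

41.98

With y = 0.114:
  t   CF        PV=CF/(1+0.114)^t    t·PV        t(t+1)·PV
  1       600.00       538.5996       538.5996       1,077.1993
  2       600.00       483.4826       966.9652       2,900.8957
  3       600.00       434.0059     1,302.0178       5,208.0713
  4       600.00       389.5924     1,558.3696       7,791.8482
  5       600.00       349.7239     1,748.6194      10,491.7166
  6       600.00       313.9353     1,883.6116      13,185.2812
  7       600.00       281.8090     1,972.6633      15,781.3060
  8    10,600.00     4,469.1439    35,753.1512     321,778.3608
  Σ                  7,260.2927    45,723.9978     378,214.6792
P = 7,260.2927.
Convexity = Σ t(t+1)·PV / [P·(1+y)²] = 378,214.6792 / (7,260.2927 × 1.240996) = 41.97724.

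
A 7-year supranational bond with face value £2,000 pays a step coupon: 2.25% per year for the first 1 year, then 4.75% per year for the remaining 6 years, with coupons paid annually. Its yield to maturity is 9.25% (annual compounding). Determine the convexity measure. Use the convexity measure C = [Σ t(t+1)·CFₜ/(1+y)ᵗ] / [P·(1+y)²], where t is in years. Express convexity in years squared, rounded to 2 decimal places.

39.03

With y = 0.0925:
  t   CF        PV=CF/(1+0.0925)^t    t·PV        t(t+1)·PV
  1        45.00        41.1899        41.1899          82.3799
  2        95.00        79.5941       159.1881         477.5644
  3        95.00        72.8550       218.5650         874.2598
  4        95.00        66.6865       266.7459       1,333.7297
  5        95.00        61.0403       305.2013       1,831.2078
  6        95.00        55.8721       335.2326       2,346.6279
  7     2,095.00     1,127.8047     7,894.6330      63,157.0643
  Σ                  1,505.0425     9,220.7559      70,102.8338
P = 1,505.0425.
Convexity = Σ t(t+1)·PV / [P·(1+y)²] = 70,102.8338 / (1,505.0425 × 1.193556) = 39.02509.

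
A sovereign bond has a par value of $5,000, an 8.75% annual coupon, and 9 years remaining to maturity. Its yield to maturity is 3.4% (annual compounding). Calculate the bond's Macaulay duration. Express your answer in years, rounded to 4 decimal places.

6.9957 years

Periodic yield y = 0.034. Discount each cash flow and weight by its year:
  t   CF        PV=CF/(1+0.034)^t    t·PV
  1       437.50       423.1141       423.1141
  2       437.50       409.2013       818.4026
  3       437.50       395.7459     1,187.2377
  4       437.50       382.7330     1,530.9320
  5       437.50       370.1480     1,850.7398
  6       437.50       357.9768     2,147.8605
  7       437.50       346.2058     2,423.4403
  8       437.50       334.8218     2,678.5745
  9     5,437.50     4,024.5231    36,220.7076
  Σ                  7,044.4697    49,281.0092
Price P = Σ PV = 7,044.4697.
Macaulay duration = Σ(t·PV) / P = 49,281.0092 / 7,044.4697 = 6.99570 years.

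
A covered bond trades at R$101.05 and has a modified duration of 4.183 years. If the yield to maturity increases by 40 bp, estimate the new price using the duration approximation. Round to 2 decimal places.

R$99.36

Duration approximation: ΔP/P ≈ -D_mod · Δy = -4.183 × (+0.004) = -0.016732.
New price ≈ 101.05 × (1 - 0.016732) = 99.3592314.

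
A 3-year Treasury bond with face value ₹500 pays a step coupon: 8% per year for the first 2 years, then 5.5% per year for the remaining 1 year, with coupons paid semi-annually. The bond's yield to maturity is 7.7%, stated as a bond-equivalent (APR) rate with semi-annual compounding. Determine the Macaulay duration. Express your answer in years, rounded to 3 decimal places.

Periodic yield y = 0.0385. Discount each cash flow and weight by its period:
  t   CF        PV=CF/(1+0.0385)^t    t·PV
  1        20.00        19.2585        19.2585
  2        20.00        18.5446        37.0892
  3        20.00        17.8571        53.5712
  4        20.00        17.1951        68.7803
  5        13.75        11.3834        56.9168
  6       513.75       409.5556     2,457.3334
  Σ                    493.7942     2,692.9494
Price P = Σ PV = 493.7942.
Macaulay duration = Σ(t·PV) / P = 2,692.9494 / 493.7942 = 5.45359 half-year periods.
In years: 5.45359 / 2 = 2.72679 years.

2.727 years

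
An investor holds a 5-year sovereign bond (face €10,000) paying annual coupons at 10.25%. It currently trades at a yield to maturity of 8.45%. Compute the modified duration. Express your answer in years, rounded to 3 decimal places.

Periodic yield y = 0.0845. First find Macaulay duration:
  t   CF        PV=CF/(1+0.0845)^t    t·PV
  1     1,025.00       945.1360       945.1360
  2     1,025.00       871.4947     1,742.9894
  3     1,025.00       803.5912     2,410.7737
  4     1,025.00       740.9786     2,963.9142
  5    11,025.00     7,349.0435    36,745.2174
  Σ                 10,710.2440    44,808.0307
P = 10,710.2440; Macaulay duration = 44,808.0307 / 10,710.2440 = 4.18366 years.
Modified duration = D_Mac / (1 + y) = 4.18366 / 1.0845 = 3.85769 years.

3.858 years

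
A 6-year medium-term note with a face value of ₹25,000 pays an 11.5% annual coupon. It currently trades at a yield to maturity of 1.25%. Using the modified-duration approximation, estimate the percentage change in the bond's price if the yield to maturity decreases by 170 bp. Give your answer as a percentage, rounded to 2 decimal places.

Periodic yield y = 0.0125. Modified duration first:
  t   CF        PV=CF/(1+0.0125)^t    t·PV
  1     2,875.00     2,839.5062     2,839.5062
  2     2,875.00     2,804.4505     5,608.9011
  3     2,875.00     2,769.8277     8,309.4831
  4     2,875.00     2,735.6323    10,942.5292
  5     2,875.00     2,701.8591    13,509.2953
  6    27,875.00    25,872.8747   155,237.2480
  Σ                 39,724.1504   196,446.9628
P = 39,724.1504; D_Mac = 4.94528 yrs; D_mod = 4.94528/(1+0.0125) = 4.88423 yrs.
ΔP/P ≈ -D_mod · Δy = -4.88423 × (-0.017) = +0.083032 = +8.3032%.

+8.30%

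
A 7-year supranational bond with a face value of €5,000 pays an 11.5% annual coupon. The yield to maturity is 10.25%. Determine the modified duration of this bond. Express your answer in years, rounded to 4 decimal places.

4.7403 years

Periodic yield y = 0.1025. First find Macaulay duration:
  t   CF        PV=CF/(1+0.1025)^t    t·PV
  1       575.00       521.5420       521.5420
  2       575.00       473.0539       946.1078
  3       575.00       429.0739     1,287.2216
  4       575.00       389.1826     1,556.7305
  5       575.00       353.0001     1,765.0006
  6       575.00       320.1815     1,921.0891
  7     5,575.00     2,815.7538    19,710.2769
  Σ                  5,301.7878    27,707.9685
P = 5,301.7878; Macaulay duration = 27,707.9685 / 5,301.7878 = 5.22616 years.
Modified duration = D_Mac / (1 + y) = 5.22616 / 1.1025 = 4.74028 years.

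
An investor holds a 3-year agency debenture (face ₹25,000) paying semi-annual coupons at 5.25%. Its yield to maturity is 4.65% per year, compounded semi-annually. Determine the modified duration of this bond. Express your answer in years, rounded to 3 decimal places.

Periodic yield y = 0.02325. First find Macaulay duration:
  t   CF        PV=CF/(1+0.02325)^t    t·PV
  1       656.25       641.3389       641.3389
  2       656.25       626.7665     1,253.5331
  3       656.25       612.5253     1,837.5760
  4       656.25       598.6077     2,394.4308
  5       656.25       585.0063     2,925.0315
  6    25,656.25    22,351.2934   134,107.7602
  Σ                 25,415.5381   143,159.6706
P = 25,415.5381; Macaulay duration = 143,159.6706 / 25,415.5381 = 5.63276 half-year periods = 2.81638 years.
Modified duration = D_Mac / (1 + y) = 2.81638 / 1.02325 = 2.75239 years.

2.752 years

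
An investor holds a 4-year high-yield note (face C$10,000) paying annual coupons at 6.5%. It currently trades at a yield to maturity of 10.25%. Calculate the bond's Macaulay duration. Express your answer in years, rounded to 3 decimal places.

3.623 years

Periodic yield y = 0.1025. Discount each cash flow and weight by its year:
  t   CF        PV=CF/(1+0.1025)^t    t·PV
  1       650.00       589.5692       589.5692
  2       650.00       534.7566     1,069.5132
  3       650.00       485.0400     1,455.1200
  4    10,650.00     7,208.3392    28,833.3568
  Σ                  8,817.7050    31,947.5592
Price P = Σ PV = 8,817.7050.
Macaulay duration = Σ(t·PV) / P = 31,947.5592 / 8,817.7050 = 3.62312 years.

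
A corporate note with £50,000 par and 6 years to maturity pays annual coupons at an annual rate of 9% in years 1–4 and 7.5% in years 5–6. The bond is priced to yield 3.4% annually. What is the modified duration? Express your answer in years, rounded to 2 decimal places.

Periodic yield y = 0.034. First find Macaulay duration:
  t   CF        PV=CF/(1+0.034)^t    t·PV
  1     4,500.00     4,352.0309     4,352.0309
  2     4,500.00     4,208.9274     8,417.8548
  3     4,500.00     4,070.5294    12,211.5882
  4     4,500.00     3,936.6822    15,746.7289
  5     3,750.00     3,172.6968    15,863.4841
  6    53,750.00    43,980.0011   263,880.0067
  Σ                 63,720.8679   320,471.6937
P = 63,720.8679; Macaulay duration = 320,471.6937 / 63,720.8679 = 5.02931 years.
Modified duration = D_Mac / (1 + y) = 5.02931 / 1.034 = 4.86393 years.

4.86 years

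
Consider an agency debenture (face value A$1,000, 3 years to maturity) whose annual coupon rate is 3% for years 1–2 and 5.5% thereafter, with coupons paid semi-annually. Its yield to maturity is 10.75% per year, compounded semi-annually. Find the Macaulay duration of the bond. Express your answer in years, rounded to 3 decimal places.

2.873 years

Periodic yield y = 0.05375. Discount each cash flow and weight by its period:
  t   CF        PV=CF/(1+0.05375)^t    t·PV
  1        15.00        14.2349        14.2349
  2        15.00        13.5088        27.0176
  3        15.00        12.8197        38.4592
  4        15.00        12.1658        48.6632
  5        27.50        21.1663       105.8315
  6     1,027.50       750.5097     4,503.0581
  Σ                    824.4052     4,737.2644
Price P = Σ PV = 824.4052.
Macaulay duration = Σ(t·PV) / P = 4,737.2644 / 824.4052 = 5.74628 half-year periods.
In years: 5.74628 / 2 = 2.87314 years.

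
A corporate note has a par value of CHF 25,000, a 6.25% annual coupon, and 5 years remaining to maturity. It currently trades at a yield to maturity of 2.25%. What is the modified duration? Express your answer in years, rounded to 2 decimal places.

Periodic yield y = 0.0225. First find Macaulay duration:
  t   CF        PV=CF/(1+0.0225)^t    t·PV
  1     1,562.50     1,528.1174     1,528.1174
  2     1,562.50     1,494.4913     2,988.9826
  3     1,562.50     1,461.6052     4,384.8156
  4     1,562.50     1,429.4427     5,717.7709
  5    26,562.50    23,765.7959   118,828.9797
  Σ                 29,679.4525   133,448.6662
P = 29,679.4525; Macaulay duration = 133,448.6662 / 29,679.4525 = 4.49633 years.
Modified duration = D_Mac / (1 + y) = 4.49633 / 1.0225 = 4.39739 years.

4.40 years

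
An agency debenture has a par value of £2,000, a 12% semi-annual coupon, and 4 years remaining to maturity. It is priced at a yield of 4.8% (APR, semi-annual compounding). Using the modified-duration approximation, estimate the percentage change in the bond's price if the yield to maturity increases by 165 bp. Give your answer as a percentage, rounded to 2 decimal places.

Periodic yield y = 0.024. Modified duration first:
  t   CF        PV=CF/(1+0.024)^t    t·PV
  1       120.00       117.1875       117.1875
  2       120.00       114.4409       228.8818
  3       120.00       111.7587       335.2761
  4       120.00       109.1394       436.5575
  5       120.00       106.5814       532.9071
  6       120.00       104.0834       624.5005
  7       120.00       101.6440       711.5077
  8     2,120.00     1,753.6229    14,028.9832
  Σ                  2,518.4582    17,015.8013
P = 2,518.4582; D_Mac = 6.75644 half-year periods = 3.37822 yrs; D_mod = 3.37822/(1+0.024) = 3.29904 yrs.
ΔP/P ≈ -D_mod · Δy = -3.29904 × (+0.0165) = -0.054434 = -5.4434%.

-5.44%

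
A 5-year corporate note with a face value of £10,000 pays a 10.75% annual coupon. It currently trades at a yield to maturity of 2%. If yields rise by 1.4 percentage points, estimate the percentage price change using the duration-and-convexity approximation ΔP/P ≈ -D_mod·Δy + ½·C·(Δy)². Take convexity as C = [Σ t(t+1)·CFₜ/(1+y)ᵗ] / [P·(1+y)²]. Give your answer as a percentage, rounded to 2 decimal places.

With y = 0.02:
  t   CF        PV=CF/(1+0.02)^t    t·PV        t(t+1)·PV
  1     1,075.00     1,053.9216     1,053.9216       2,107.8431
  2     1,075.00     1,033.2564     2,066.5129       6,199.5386
  3     1,075.00     1,012.9965     3,038.9895      12,155.9581
  4     1,075.00       993.1338     3,972.5353      19,862.6767
  5    11,075.00    10,030.9687    50,154.8436     300,929.0616
  Σ                 14,124.2771    60,286.8029     341,255.0781
P = 14,124.2771; D_Mac = 4.26831 yrs; D_mod = 4.18462 yrs; C = 23.22269.
Duration effect: -4.18462 × (+0.014) = -0.058585
Convexity effect: 0.5 × 23.22269 × (0.014)² = +0.0022758
ΔP/P ≈ -0.058585 + 0.0022758 = -0.056309 = -5.6309%.

-5.63%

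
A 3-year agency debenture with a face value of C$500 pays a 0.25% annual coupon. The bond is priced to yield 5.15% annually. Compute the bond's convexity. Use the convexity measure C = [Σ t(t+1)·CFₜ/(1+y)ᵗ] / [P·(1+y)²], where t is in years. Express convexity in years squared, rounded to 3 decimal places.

10.814

With y = 0.0515:
  t   CF        PV=CF/(1+0.0515)^t    t·PV        t(t+1)·PV
  1         1.25         1.1888         1.1888           2.3776
  2         1.25         1.1306         2.2611           6.7833
  3       501.25       431.1482     1,293.4445       5,173.7781
  Σ                    433.4675     1,296.8944       5,182.9390
P = 433.4675.
Convexity = Σ t(t+1)·PV / [P·(1+y)²] = 5,182.9390 / (433.4675 × 1.105652) = 10.81436.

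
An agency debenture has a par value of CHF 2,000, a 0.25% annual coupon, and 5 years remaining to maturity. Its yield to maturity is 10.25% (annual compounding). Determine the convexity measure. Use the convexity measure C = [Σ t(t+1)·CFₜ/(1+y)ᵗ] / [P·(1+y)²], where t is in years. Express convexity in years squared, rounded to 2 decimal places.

24.47

With y = 0.1025:
  t   CF        PV=CF/(1+0.1025)^t    t·PV        t(t+1)·PV
  1         5.00         4.5351         4.5351           9.0703
  2         5.00         4.1135         8.2270          24.6811
  3         5.00         3.7311        11.1932          44.7729
  4         5.00         3.3842        13.5368          67.6839
  5     2,005.00     1,230.8961     6,154.4804      36,926.8822
  Σ                  1,246.6600     6,191.9726      37,073.0904
P = 1,246.6600.
Convexity = Σ t(t+1)·PV / [P·(1+y)²] = 37,073.0904 / (1,246.6600 × 1.215506) = 24.46547.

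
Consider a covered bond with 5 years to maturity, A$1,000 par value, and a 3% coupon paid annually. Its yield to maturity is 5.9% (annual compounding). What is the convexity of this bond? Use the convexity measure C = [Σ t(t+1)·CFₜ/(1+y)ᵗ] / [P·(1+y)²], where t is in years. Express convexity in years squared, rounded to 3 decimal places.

24.588

With y = 0.059:
  t   CF        PV=CF/(1+0.059)^t    t·PV        t(t+1)·PV
  1        30.00        28.3286        28.3286          56.6572
  2        30.00        26.7503        53.5007         160.5021
  3        30.00        25.2600        75.7800         303.1200
  4        30.00        23.8527        95.4108         477.0539
  5     1,030.00       773.3168     3,866.5838      23,199.5029
  Σ                    877.5084     4,119.6039      24,196.8360
P = 877.5084.
Convexity = Σ t(t+1)·PV / [P·(1+y)²] = 24,196.8360 / (877.5084 × 1.121481) = 24.58756.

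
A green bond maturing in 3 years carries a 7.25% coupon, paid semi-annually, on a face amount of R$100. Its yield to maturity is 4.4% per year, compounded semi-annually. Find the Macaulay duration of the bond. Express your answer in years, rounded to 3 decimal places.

Periodic yield y = 0.022. Discount each cash flow and weight by its period:
  t   CF        PV=CF/(1+0.022)^t    t·PV
  1        3.625         3.5470         3.5470
  2        3.625         3.4706         6.9412
  3        3.625         3.3959        10.1877
  4        3.625         3.3228        13.2912
  5        3.625         3.2513        16.2564
  6      103.625        90.9409       545.6453
  Σ                    107.9284       595.8688
Price P = Σ PV = 107.9284.
Macaulay duration = Σ(t·PV) / P = 595.8688 / 107.9284 = 5.52096 half-year periods.
In years: 5.52096 / 2 = 2.76048 years.

2.760 years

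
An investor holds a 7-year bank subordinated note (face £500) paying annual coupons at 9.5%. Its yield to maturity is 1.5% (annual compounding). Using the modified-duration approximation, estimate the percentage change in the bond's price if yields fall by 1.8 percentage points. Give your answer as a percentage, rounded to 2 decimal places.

+10.19%

Periodic yield y = 0.015. Modified duration first:
  t   CF        PV=CF/(1+0.015)^t    t·PV
  1        47.50        46.7980        46.7980
  2        47.50        46.1064        92.2129
  3        47.50        45.4251       136.2752
  4        47.50        44.7538       179.0150
  5        47.50        44.0924       220.4618
  6        47.50        43.4408       260.6445
  7       547.50       493.3122     3,453.1852
  Σ                    763.9286     4,388.5926
P = 763.9286; D_Mac = 5.74477 yrs; D_mod = 5.74477/(1+0.015) = 5.65987 yrs.
ΔP/P ≈ -D_mod · Δy = -5.65987 × (-0.018) = +0.101878 = +10.1878%.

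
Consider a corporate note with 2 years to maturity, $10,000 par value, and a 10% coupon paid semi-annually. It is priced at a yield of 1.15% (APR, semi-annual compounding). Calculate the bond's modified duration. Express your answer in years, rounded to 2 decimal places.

1.86 years

Periodic yield y = 0.00575. First find Macaulay duration:
  t   CF        PV=CF/(1+0.00575)^t    t·PV
  1       500.00       497.1414       497.1414
  2       500.00       494.2992       988.5984
  3       500.00       491.4732     1,474.4197
  4    10,500.00    10,261.9320    41,047.7282
  Σ                 11,744.8459    44,007.8878
P = 11,744.8459; Macaulay duration = 44,007.8878 / 11,744.8459 = 3.74700 half-year periods = 1.87350 years.
Modified duration = D_Mac / (1 + y) = 1.87350 / 1.00575 = 1.86279 years.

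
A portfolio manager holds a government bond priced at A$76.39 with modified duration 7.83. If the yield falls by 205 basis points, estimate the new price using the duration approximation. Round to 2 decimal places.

A$88.65

Duration approximation: ΔP/P ≈ -D_mod · Δy = -7.83 × (-0.0205) = +0.160515.
New price ≈ 76.39 × (1 + 0.160515) = 88.65174085.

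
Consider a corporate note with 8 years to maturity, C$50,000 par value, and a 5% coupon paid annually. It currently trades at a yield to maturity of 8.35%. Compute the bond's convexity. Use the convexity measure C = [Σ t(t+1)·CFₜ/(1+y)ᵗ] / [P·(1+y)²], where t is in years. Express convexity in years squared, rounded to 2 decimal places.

47.58

With y = 0.0835:
  t   CF        PV=CF/(1+0.0835)^t    t·PV        t(t+1)·PV
  1     2,500.00     2,307.3373     2,307.3373       4,614.6747
  2     2,500.00     2,129.5222     4,259.0445      12,777.1334
  3     2,500.00     1,965.4105     5,896.2314      23,584.9254
  4     2,500.00     1,813.9460     7,255.7839      36,278.9193
  5     2,500.00     1,674.1541     8,370.7705      50,224.6230
  6     2,500.00     1,545.1353     9,270.8118      64,895.6826
  7     2,500.00     1,426.0593     9,982.4154      79,859.3234
  8    52,500.00    27,639.3597   221,114.8778   1,990,033.8998
  Σ                 40,500.9244   268,457.2725   2,262,269.1816
P = 40,500.9244.
Convexity = Σ t(t+1)·PV / [P·(1+y)²] = 2,262,269.1816 / (40,500.9244 × 1.173972) = 47.57968.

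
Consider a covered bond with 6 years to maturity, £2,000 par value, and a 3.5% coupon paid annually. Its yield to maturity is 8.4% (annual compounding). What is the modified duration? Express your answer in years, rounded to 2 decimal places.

Periodic yield y = 0.084. First find Macaulay duration:
  t   CF        PV=CF/(1+0.084)^t    t·PV
  1        70.00        64.5756        64.5756
  2        70.00        59.5716       119.1433
  3        70.00        54.9554       164.8661
  4        70.00        50.6968       202.7874
  5        70.00        46.7683       233.8415
  6     2,070.00     1,275.8354     7,655.0125
  Σ                  1,552.4032     8,440.2264
P = 1,552.4032; Macaulay duration = 8,440.2264 / 1,552.4032 = 5.43688 years.
Modified duration = D_Mac / (1 + y) = 5.43688 / 1.084 = 5.01557 years.

5.02 years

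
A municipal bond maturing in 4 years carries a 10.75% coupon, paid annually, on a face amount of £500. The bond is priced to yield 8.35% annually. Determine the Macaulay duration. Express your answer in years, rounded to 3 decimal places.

Periodic yield y = 0.0835. Discount each cash flow and weight by its year:
  t   CF        PV=CF/(1+0.0835)^t    t·PV
  1        53.75        49.6078        49.6078
  2        53.75        45.7847        91.5695
  3        53.75        42.2563       126.7690
  4       553.75       401.7890     1,607.1561
  Σ                    539.4378     1,875.1023
Price P = Σ PV = 539.4378.
Macaulay duration = Σ(t·PV) / P = 1,875.1023 / 539.4378 = 3.47603 years.

3.476 years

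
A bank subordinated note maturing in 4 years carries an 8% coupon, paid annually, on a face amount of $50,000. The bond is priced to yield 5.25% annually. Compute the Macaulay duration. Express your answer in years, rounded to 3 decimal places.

Periodic yield y = 0.0525. Discount each cash flow and weight by its year:
  t   CF        PV=CF/(1+0.0525)^t    t·PV
  1     4,000.00     3,800.4751     3,800.4751
  2     4,000.00     3,610.9027     7,221.8053
  3     4,000.00     3,430.7864    10,292.3592
  4    54,000.00    44,005.3360   176,021.3442
  Σ                 54,847.5002   197,335.9837
Price P = Σ PV = 54,847.5002.
Macaulay duration = Σ(t·PV) / P = 197,335.9837 / 54,847.5002 = 3.59790 years.

3.598 years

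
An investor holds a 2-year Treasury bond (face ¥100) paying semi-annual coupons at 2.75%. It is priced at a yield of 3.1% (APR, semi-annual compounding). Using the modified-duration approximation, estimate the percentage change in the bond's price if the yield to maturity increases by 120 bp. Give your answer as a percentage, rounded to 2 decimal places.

-2.32%

Periodic yield y = 0.0155. Modified duration first:
  t   CF        PV=CF/(1+0.0155)^t    t·PV
  1        1.375         1.3540         1.3540
  2        1.375         1.3333         2.6667
  3        1.375         1.3130         3.9390
  4      101.375        95.3260       381.3038
  Σ                     99.3263       389.2635
P = 99.3263; D_Mac = 3.91904 half-year periods = 1.95952 yrs; D_mod = 1.95952/(1+0.0155) = 1.92961 yrs.
ΔP/P ≈ -D_mod · Δy = -1.92961 × (+0.012) = -0.023155 = -2.3155%.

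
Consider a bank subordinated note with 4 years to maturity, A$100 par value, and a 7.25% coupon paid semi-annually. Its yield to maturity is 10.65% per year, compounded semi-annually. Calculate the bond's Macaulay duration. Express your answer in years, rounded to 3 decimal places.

Periodic yield y = 0.05325. Discount each cash flow and weight by its period:
  t   CF        PV=CF/(1+0.05325)^t    t·PV
  1        3.625         3.4417         3.4417
  2        3.625         3.2677         6.5354
  3        3.625         3.1025         9.3075
  4        3.625         2.9457        11.7826
  5        3.625         2.7967        13.9837
  6        3.625         2.6553        15.9320
  7        3.625         2.5211        17.6476
  8      103.625        68.4247       547.3975
  Σ                     89.1555       626.0281
Price P = Σ PV = 89.1555.
Macaulay duration = Σ(t·PV) / P = 626.0281 / 89.1555 = 7.02176 half-year periods.
In years: 7.02176 / 2 = 3.51088 years.

3.511 years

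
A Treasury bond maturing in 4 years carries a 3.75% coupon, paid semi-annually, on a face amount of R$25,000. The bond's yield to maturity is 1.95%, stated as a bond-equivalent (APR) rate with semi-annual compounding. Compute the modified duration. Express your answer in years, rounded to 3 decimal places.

3.725 years

Periodic yield y = 0.00975. First find Macaulay duration:
  t   CF        PV=CF/(1+0.00975)^t    t·PV
  1       468.75       464.2238       464.2238
  2       468.75       459.7413       919.4827
  3       468.75       455.3021     1,365.9064
  4       468.75       450.9058     1,803.6232
  5       468.75       446.5519     2,232.7597
  6       468.75       442.2401     2,653.4405
  7       468.75       437.9699     3,065.7892
  8    25,468.75    23,566.5894   188,532.7154
  Σ                 26,723.5244   201,037.9410
P = 26,723.5244; Macaulay duration = 201,037.9410 / 26,723.5244 = 7.52288 half-year periods = 3.76144 years.
Modified duration = D_Mac / (1 + y) = 3.76144 / 1.00975 = 3.72512 years.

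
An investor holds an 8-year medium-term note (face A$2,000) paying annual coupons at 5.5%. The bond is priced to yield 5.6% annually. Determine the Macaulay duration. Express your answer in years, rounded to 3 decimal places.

Periodic yield y = 0.056. Discount each cash flow and weight by its year:
  t   CF        PV=CF/(1+0.056)^t    t·PV
  1       110.00       104.1667       104.1667
  2       110.00        98.6427       197.2854
  3       110.00        93.4116       280.2349
  4       110.00        88.4580       353.8319
  5       110.00        83.7670       418.8351
  6       110.00        79.3248       475.9490
  7       110.00        75.1182       525.8275
  8     2,110.00     1,364.4924    10,915.9389
  Σ                  1,987.3814    13,272.0694
Price P = Σ PV = 1,987.3814.
Macaulay duration = Σ(t·PV) / P = 13,272.0694 / 1,987.3814 = 6.67817 years.

6.678 years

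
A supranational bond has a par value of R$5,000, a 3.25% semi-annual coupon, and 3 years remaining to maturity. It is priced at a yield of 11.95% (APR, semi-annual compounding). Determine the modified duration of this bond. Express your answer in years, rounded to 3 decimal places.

2.703 years

Periodic yield y = 0.05975. First find Macaulay duration:
  t   CF        PV=CF/(1+0.05975)^t    t·PV
  1        81.25        76.6690        76.6690
  2        81.25        72.3463       144.6927
  3        81.25        68.2674       204.8021
  4        81.25        64.4184       257.6734
  5        81.25        60.7864       303.9319
  6     5,081.25     3,587.1539    21,522.9235
  Σ                  3,929.6414    22,510.6926
P = 3,929.6414; Macaulay duration = 22,510.6926 / 3,929.6414 = 5.72843 half-year periods = 2.86422 years.
Modified duration = D_Mac / (1 + y) = 2.86422 / 1.05975 = 2.70273 years.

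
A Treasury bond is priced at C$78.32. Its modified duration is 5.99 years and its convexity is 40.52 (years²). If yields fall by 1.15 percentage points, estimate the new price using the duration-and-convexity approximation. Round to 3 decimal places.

Duration effect: -D_mod·Δy = -5.99 × (-0.0115) = +0.068885
Convexity effect: ½·C·(Δy)² = 0.5 × 40.52 × (-0.0115)² = +0.002679385
ΔP/P ≈ +0.068885 + 0.002679385 = +0.071564385
New price ≈ 78.32 × (1 + 0.071564385) = 83.9249226332.

C$83.925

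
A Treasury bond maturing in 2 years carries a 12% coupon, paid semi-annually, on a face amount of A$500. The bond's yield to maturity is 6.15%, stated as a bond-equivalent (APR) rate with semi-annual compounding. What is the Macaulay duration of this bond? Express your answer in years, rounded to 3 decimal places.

1.846 years

Periodic yield y = 0.03075. Discount each cash flow and weight by its period:
  t   CF        PV=CF/(1+0.03075)^t    t·PV
  1        30.00        29.1050        29.1050
  2        30.00        28.2367        56.4735
  3        30.00        27.3944        82.1831
  4       530.00       469.5291     1,878.1163
  Σ                    554.2652     2,045.8779
Price P = Σ PV = 554.2652.
Macaulay duration = Σ(t·PV) / P = 2,045.8779 / 554.2652 = 3.69115 half-year periods.
In years: 3.69115 / 2 = 1.84558 years.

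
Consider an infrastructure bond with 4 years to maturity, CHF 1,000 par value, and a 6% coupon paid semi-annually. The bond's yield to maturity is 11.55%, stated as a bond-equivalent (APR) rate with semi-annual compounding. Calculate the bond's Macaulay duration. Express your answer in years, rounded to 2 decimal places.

3.57 years

Periodic yield y = 0.05775. Discount each cash flow and weight by its period:
  t   CF        PV=CF/(1+0.05775)^t    t·PV
  1        30.00        28.3621        28.3621
  2        30.00        26.8136        53.6272
  3        30.00        25.3497        76.0490
  4        30.00        23.9656        95.8626
  5        30.00        22.6572       113.2860
  6        30.00        21.4202       128.5211
  7        30.00        20.2507       141.7549
  8     1,030.00       657.3141     5,258.5129
  Σ                    826.1332     5,895.9756
Price P = Σ PV = 826.1332.
Macaulay duration = Σ(t·PV) / P = 5,895.9756 / 826.1332 = 7.13683 half-year periods.
In years: 7.13683 / 2 = 3.56842 years.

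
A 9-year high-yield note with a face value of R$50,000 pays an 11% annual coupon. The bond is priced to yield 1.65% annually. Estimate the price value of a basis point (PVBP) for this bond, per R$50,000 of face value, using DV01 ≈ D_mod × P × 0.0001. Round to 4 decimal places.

Periodic yield y = 0.0165.
  t   CF        PV=CF/(1+0.0165)^t    t·PV
  1     5,500.00     5,410.7231     5,410.7231
  2     5,500.00     5,322.8953    10,645.7906
  3     5,500.00     5,236.4932    15,709.4795
  4     5,500.00     5,151.4935    20,605.9741
  5     5,500.00     5,067.8736    25,339.3680
  6     5,500.00     4,985.6110    29,913.6661
  7     5,500.00     4,904.6837    34,332.7862
  8     5,500.00     4,825.0701    38,600.5607
  9    55,500.00    47,899.0099   431,091.0891
  Σ                 88,803.8534   611,649.4372
P = 88,803.8534; D_Mac = 6.88765 yrs; D_mod = 6.77584 yrs.
DV01 ≈ 6.77584 × 88,803.8534 × 0.0001 = 60.172104.

R$60.1721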